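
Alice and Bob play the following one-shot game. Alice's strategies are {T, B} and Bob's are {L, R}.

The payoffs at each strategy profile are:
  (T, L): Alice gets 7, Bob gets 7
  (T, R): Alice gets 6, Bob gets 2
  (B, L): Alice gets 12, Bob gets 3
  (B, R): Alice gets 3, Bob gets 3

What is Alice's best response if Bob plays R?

Against R, Alice earns 6 from T and 3 from B.
So T is the best response.

T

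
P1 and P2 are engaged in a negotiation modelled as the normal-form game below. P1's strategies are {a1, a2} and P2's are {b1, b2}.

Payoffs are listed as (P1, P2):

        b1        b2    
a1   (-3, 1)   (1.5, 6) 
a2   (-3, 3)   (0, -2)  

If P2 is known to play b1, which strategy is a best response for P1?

either — both a1 and a2 are best responses

Against b1, P1 earns -3 from a1 and -3 from a2.
So either strategy is a best response.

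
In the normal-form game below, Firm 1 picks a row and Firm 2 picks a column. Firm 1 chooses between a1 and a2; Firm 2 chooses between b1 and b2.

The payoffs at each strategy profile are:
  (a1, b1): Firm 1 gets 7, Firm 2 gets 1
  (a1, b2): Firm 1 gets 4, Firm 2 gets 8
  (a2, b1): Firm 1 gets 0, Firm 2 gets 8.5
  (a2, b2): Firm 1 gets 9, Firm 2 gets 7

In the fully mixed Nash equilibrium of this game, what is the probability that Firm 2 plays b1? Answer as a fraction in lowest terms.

5/12

Let q be the probability that Firm 2 plays b1. In a completely mixed equilibrium, Firm 1 must be indifferent between a1 and a2.
Firm 1's expected payoff from a1 is 7q + 4(1−q); from a2 it is 9(1−q).
Setting these equal: 3q + 4 = −9q + 9, so q = 5/12.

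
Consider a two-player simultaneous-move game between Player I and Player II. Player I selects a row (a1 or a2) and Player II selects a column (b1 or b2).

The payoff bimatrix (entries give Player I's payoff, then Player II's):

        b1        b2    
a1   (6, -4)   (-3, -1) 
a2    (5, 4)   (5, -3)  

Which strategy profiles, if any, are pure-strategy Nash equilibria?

(a1, b1): Player II prefers b2 (-1 > -4) — not an equilibrium.
(a1, b2): Player I prefers a2 (5 > -3) — not an equilibrium.
(a2, b1): Player I prefers a1 (6 > 5) — not an equilibrium.
(a2, b2): Player II prefers b1 (4 > -3) — not an equilibrium.

none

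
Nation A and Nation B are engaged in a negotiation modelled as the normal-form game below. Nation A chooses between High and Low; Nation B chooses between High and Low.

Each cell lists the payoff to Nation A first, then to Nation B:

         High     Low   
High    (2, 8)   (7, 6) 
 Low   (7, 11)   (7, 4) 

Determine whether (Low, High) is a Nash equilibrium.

At (Low, High), Nation A earns 7; switching to High would give 2, so Nation A has no profitable deviation.
Nation B earns 11; switching to Low would give 4, so Nation B has no profitable deviation.
Neither player can gain by a unilateral deviation, so this profile is a Nash equilibrium.

Yes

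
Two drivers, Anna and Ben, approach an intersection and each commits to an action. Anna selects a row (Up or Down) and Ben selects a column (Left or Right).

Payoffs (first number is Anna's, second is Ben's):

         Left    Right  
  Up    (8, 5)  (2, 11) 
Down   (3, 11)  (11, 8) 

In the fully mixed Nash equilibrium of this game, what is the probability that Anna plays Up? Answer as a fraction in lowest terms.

Let r be the probability that Anna plays Up. In a completely mixed equilibrium, Ben must be indifferent between Left and Right.
Ben's expected payoff from Left is 5r + 11(1−r); from Right it is 11r + 8(1−r).
Setting these equal: −6r + 11 = 3r + 8, so r = 1/3.

1/3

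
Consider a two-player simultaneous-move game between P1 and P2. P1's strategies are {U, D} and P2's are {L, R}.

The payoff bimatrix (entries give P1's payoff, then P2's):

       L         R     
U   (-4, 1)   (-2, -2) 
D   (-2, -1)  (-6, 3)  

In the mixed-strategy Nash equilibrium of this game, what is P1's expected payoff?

-10/3

First find q, the probability P2 plays L, from P1's indifference between U and D: −4q − 2(1−q) = −2q − 6(1−q), giving q = 2/3.
Since P1 is indifferent in equilibrium, P1's expected payoff equals the payoff from either row against (2/3, 1/3). Using U: −4(2/3) − 2(1/3) = -10/3.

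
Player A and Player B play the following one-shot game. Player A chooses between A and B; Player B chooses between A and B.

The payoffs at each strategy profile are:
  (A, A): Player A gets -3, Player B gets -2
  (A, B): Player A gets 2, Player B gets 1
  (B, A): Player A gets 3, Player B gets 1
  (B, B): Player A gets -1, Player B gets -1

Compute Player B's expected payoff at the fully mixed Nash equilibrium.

-1/5

First find x, the probability Player A plays A, from Player B's indifference between A and B: −2x + (1−x) = x − (1−x), giving x = 2/5.
Since Player B is indifferent in equilibrium, Player B's expected payoff equals the payoff from either column against (2/5, 3/5). Using A: −2(2/5) + (3/5) = -1/5.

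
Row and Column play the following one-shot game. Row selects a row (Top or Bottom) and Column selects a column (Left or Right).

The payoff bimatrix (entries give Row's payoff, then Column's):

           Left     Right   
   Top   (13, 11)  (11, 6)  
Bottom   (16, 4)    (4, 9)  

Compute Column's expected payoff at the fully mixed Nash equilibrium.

First find p, the probability Row plays Top, from Column's indifference between Left and Right: 11p + 4(1−p) = 6p + 9(1−p), giving p = 1/2.
Since Column is indifferent in equilibrium, Column's expected payoff equals the payoff from either column against (1/2, 1/2). Using Left: 11(1/2) + 4(1/2) = 15/2.

15/2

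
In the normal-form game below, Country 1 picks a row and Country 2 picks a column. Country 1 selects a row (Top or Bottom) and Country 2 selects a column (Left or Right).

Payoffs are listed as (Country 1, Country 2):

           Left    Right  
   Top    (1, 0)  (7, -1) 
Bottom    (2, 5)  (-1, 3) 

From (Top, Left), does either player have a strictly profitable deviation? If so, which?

Country 1

Country 1 at (Top, Left) earns 1; deviating to Bottom yields 2 — a strict improvement.
Country 2 earns 0; deviating to Right yields -1 — not better.
Only Country 1 has a strictly profitable deviation.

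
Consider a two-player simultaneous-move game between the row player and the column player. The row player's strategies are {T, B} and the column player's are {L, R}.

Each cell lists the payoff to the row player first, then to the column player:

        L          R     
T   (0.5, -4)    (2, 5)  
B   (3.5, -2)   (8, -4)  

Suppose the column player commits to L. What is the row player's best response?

Against L, the row player earns 0.5 from T and 3.5 from B.
So B is the best response.

B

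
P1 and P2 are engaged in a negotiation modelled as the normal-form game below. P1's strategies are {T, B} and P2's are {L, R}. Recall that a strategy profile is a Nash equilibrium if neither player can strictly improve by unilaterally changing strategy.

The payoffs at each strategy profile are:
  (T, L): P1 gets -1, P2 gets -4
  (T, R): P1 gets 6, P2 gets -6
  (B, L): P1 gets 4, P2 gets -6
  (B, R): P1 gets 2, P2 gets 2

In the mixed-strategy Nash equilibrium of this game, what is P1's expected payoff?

First find q, the probability P2 plays L, from P1's indifference between T and B: −q + 6(1−q) = 4q + 2(1−q), giving q = 4/9.
Since P1 is indifferent in equilibrium, P1's expected payoff equals the payoff from either row against (4/9, 5/9). Using T: −(4/9) + 6(5/9) = 26/9.

26/9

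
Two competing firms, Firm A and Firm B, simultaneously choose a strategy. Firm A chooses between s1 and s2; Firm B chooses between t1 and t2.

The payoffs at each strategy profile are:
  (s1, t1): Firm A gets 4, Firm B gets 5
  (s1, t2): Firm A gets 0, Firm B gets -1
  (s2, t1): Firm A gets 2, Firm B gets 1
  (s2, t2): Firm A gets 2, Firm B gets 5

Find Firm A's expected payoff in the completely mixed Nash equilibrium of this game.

2

First find y, the probability Firm B plays t1, from Firm A's indifference between s1 and s2: 4y = 2y + 2(1−y), giving y = 1/2.
Since Firm A is indifferent in equilibrium, Firm A's expected payoff equals the payoff from either row against (1/2, 1/2). Using s1: 4(1/2) = 2.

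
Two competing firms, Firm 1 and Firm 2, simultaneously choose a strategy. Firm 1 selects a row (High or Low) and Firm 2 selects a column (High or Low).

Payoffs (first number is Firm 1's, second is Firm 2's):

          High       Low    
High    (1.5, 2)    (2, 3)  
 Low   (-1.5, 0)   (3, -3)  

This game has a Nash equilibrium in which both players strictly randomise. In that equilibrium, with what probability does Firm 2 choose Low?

Let c be the probability that Firm 2 plays High. In a completely mixed equilibrium, Firm 1 must be indifferent between High and Low.
Firm 1's expected payoff from High is 1.5c + 2(1−c); from Low it is −1.5c + 3(1−c).
Setting these equal: −0.5c + 2 = −4.5c + 3, so c = 1/4.
Therefore Firm 2 plays Low with probability 1 − 1/4 = 3/4.

3/4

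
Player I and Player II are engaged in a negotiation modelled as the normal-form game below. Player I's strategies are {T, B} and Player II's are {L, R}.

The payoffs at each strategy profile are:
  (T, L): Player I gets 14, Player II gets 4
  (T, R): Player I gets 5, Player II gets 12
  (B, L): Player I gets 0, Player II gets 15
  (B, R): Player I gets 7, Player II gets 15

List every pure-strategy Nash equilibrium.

(B, R)

(T, L): Player II prefers R (12 > 4) — not an equilibrium.
(T, R): Player I prefers B (7 > 5) — not an equilibrium.
(B, L): Player I prefers T (14 > 0) — not an equilibrium.
(B, R): Player I gets 7 ≥ 5 from T, and Player II gets 15 ≥ 15 from L — Nash equilibrium.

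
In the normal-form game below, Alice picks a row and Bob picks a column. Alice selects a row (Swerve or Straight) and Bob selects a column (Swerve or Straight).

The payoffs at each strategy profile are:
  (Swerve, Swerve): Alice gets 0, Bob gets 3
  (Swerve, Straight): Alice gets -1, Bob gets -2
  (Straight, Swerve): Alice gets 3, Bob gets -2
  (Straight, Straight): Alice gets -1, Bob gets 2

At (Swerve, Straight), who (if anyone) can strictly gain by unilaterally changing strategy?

Bob

Alice at (Swerve, Straight) earns -1; deviating to Straight yields -1 — not better.
Bob earns -2; deviating to Swerve yields 3 — a strict improvement.
Only Bob has a strictly profitable deviation.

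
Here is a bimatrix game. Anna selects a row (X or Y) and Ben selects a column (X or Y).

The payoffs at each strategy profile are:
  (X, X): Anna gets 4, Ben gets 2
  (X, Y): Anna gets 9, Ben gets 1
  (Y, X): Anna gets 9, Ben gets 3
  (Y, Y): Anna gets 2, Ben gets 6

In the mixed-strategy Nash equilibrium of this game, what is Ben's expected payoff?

First find p, the probability Anna plays X, from Ben's indifference between X and Y: 2p + 3(1−p) = p + 6(1−p), giving p = 3/4.
Since Ben is indifferent in equilibrium, Ben's expected payoff equals the payoff from either column against (3/4, 1/4). Using X: 2(3/4) + 3(1/4) = 9/4.

9/4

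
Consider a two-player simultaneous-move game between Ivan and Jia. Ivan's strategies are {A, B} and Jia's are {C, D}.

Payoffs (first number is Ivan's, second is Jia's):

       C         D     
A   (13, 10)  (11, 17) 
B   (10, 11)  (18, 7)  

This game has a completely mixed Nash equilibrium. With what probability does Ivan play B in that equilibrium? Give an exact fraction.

Let p be the probability that Ivan plays A. In a completely mixed equilibrium, Jia must be indifferent between C and D.
Jia's expected payoff from C is 10p + 11(1−p); from D it is 17p + 7(1−p).
Setting these equal: −p + 11 = 10p + 7, so p = 4/11.
Therefore Ivan plays B with probability 1 − 4/11 = 7/11.

7/11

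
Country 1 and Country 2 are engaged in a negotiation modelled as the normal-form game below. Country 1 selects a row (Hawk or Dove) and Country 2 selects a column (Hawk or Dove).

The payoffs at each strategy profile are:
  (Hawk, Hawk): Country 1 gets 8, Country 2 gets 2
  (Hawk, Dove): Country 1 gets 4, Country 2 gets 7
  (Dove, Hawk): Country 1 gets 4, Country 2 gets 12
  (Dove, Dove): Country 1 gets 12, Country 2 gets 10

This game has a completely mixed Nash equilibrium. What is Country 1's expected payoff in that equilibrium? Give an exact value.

20/3

First find q, the probability Country 2 plays Hawk, from Country 1's indifference between Hawk and Dove: 8q + 4(1−q) = 4q + 12(1−q), giving q = 2/3.
Since Country 1 is indifferent in equilibrium, Country 1's expected payoff equals the payoff from either row against (2/3, 1/3). Using Hawk: 8(2/3) + 4(1/3) = 20/3.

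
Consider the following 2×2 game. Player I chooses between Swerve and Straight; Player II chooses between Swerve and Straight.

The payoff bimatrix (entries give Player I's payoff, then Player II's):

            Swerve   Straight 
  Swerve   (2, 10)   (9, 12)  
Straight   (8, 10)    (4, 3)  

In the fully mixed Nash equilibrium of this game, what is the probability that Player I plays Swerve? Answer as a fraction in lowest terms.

7/9

Let p be the probability that Player I plays Swerve. In a completely mixed equilibrium, Player II must be indifferent between Swerve and Straight.
Player II's expected payoff from Swerve is 10p + 10(1−p); from Straight it is 12p + 3(1−p).
Setting these equal: 10 = 9p + 3, so p = 7/9.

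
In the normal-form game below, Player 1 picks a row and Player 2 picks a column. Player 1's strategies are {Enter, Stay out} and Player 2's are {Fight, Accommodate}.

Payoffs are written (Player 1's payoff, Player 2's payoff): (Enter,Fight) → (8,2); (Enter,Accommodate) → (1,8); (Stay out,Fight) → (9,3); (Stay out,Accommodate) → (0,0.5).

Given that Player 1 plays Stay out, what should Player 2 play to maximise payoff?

Fight

Against Stay out, Player 2 earns 3 from Fight and 0.5 from Accommodate.
So Fight is the best response.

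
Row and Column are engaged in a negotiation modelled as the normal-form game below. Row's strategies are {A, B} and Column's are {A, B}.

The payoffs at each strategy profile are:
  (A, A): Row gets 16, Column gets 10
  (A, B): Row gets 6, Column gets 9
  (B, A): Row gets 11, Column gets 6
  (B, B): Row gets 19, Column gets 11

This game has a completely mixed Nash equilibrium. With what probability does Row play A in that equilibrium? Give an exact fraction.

5/6

Let p be the probability that Row plays A. In a completely mixed equilibrium, Column must be indifferent between A and B.
Column's expected payoff from A is 10p + 6(1−p); from B it is 9p + 11(1−p).
Setting these equal: 4p + 6 = −2p + 11, so p = 5/6.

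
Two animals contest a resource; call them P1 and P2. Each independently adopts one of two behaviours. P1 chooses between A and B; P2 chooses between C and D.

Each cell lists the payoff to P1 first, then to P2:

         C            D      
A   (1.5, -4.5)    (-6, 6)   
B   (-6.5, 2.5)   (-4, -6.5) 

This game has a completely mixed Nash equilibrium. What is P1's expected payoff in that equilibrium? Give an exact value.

First find q, the probability P2 plays C, from P1's indifference between A and B: 1.5q − 6(1−q) = −6.5q − 4(1−q), giving q = 1/5.
Since P1 is indifferent in equilibrium, P1's expected payoff equals the payoff from either row against (1/5, 4/5). Using A: 1.5(1/5) − 6(4/5) = -9/2.

-9/2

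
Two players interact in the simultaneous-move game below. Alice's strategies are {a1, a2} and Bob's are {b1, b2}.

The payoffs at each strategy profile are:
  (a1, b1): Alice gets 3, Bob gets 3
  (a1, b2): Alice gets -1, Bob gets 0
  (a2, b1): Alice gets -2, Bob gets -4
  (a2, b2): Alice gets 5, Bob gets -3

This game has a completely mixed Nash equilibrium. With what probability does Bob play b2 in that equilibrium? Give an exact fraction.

5/11

Let y be the probability that Bob plays b1. In a completely mixed equilibrium, Alice must be indifferent between a1 and a2.
Alice's expected payoff from a1 is 3y − (1−y); from a2 it is −2y + 5(1−y).
Setting these equal: 4y − 1 = −7y + 5, so y = 6/11.
Therefore Bob plays b2 with probability 1 − 6/11 = 5/11.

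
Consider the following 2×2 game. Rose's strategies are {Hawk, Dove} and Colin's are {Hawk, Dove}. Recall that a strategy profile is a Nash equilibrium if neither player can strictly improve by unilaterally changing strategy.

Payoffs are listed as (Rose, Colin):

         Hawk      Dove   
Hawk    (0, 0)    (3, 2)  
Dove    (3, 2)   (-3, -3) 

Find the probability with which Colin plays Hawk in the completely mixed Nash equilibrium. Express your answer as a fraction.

2/3

Let y be the probability that Colin plays Hawk. In a completely mixed equilibrium, Rose must be indifferent between Hawk and Dove.
Rose's expected payoff from Hawk is 3(1−y); from Dove it is 3y − 3(1−y).
Setting these equal: −3y + 3 = 6y − 3, so y = 2/3.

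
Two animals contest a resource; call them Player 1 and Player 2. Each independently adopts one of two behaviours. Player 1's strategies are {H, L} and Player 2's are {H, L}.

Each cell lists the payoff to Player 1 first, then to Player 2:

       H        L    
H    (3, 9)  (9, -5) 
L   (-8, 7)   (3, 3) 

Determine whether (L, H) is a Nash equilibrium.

At (L, H), Player 1 earns -8; switching to H would give 3, so Player 1 would deviate.
Player 2 earns 7; switching to L would give 3, so Player 2 has no profitable deviation.
Since at least one player can profitably deviate, this is not a Nash equilibrium.

No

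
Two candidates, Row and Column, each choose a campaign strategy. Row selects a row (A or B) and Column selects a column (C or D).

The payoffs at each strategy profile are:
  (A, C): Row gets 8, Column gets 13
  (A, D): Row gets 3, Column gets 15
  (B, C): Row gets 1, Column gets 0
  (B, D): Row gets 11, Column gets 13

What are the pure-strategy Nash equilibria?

(B, D)

(A, C): Column prefers D (15 > 13) — not an equilibrium.
(A, D): Row prefers B (11 > 3) — not an equilibrium.
(B, C): Row prefers A (8 > 1); Column prefers D (13 > 0) — not an equilibrium.
(B, D): Row gets 11 ≥ 3 from A, and Column gets 13 ≥ 0 from C — Nash equilibrium.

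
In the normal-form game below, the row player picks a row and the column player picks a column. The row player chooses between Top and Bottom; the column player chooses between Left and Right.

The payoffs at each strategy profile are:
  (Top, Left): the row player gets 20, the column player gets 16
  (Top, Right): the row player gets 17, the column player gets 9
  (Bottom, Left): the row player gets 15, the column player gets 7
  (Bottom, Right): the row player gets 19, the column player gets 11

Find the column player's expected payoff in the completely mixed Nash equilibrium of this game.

First find p, the probability the row player plays Top, from the column player's indifference between Left and Right: 16p + 7(1−p) = 9p + 11(1−p), giving p = 4/11.
Since the column player is indifferent in equilibrium, the column player's expected payoff equals the payoff from either column against (4/11, 7/11). Using Left: 16(4/11) + 7(7/11) = 113/11.

113/11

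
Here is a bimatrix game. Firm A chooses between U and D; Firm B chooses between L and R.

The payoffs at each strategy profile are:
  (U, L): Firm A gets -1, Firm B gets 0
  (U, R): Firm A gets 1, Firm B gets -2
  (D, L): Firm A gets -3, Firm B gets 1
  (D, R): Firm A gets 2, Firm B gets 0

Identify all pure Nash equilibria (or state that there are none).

(U, L)

(U, L): Firm A gets -1 ≥ -3 from D, and Firm B gets 0 ≥ -2 from R — Nash equilibrium.
(U, R): Firm A prefers D (2 > 1); Firm B prefers L (0 > -2) — not an equilibrium.
(D, L): Firm A prefers U (-1 > -3) — not an equilibrium.
(D, R): Firm B prefers L (1 > 0) — not an equilibrium.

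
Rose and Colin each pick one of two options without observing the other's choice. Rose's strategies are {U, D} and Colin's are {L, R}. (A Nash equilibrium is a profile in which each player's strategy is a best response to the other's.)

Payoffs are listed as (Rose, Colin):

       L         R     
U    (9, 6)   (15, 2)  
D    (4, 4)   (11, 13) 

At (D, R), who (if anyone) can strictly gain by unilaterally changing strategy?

Rose

Rose at (D, R) earns 11; deviating to U yields 15 — a strict improvement.
Colin earns 13; deviating to L yields 4 — not better.
Only Rose has a strictly profitable deviation.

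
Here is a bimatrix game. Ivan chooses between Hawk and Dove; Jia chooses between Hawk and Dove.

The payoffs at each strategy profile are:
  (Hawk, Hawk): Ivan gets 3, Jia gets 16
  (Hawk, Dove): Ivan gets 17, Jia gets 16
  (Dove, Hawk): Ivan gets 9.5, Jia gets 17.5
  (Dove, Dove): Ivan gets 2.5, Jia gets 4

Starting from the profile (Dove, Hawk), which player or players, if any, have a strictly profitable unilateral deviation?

Neither

Ivan at (Dove, Hawk) earns 9.5; deviating to Hawk yields 3 — not better.
Jia earns 17.5; deviating to Dove yields 4 — not better.
Neither player can strictly improve; the profile is a Nash equilibrium.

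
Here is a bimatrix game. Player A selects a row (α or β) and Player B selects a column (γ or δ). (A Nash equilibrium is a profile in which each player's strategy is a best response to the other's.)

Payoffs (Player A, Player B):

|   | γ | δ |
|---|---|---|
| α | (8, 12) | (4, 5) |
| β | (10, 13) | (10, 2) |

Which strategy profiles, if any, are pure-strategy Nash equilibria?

(α, γ): Player A prefers β (10 > 8) — not an equilibrium.
(α, δ): Player A prefers β (10 > 4); Player B prefers γ (12 > 5) — not an equilibrium.
(β, γ): Player A gets 10 ≥ 8 from α, and Player B gets 13 ≥ 2 from δ — Nash equilibrium.
(β, δ): Player B prefers γ (13 > 2) — not an equilibrium.

(β, γ)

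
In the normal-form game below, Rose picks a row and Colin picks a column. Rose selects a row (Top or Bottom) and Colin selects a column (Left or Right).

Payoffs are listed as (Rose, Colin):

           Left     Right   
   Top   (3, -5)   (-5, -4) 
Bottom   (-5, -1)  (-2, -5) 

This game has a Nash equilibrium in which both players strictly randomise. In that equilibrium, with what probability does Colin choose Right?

Let y be the probability that Colin plays Left. In a completely mixed equilibrium, Rose must be indifferent between Top and Bottom.
Rose's expected payoff from Top is 3y − 5(1−y); from Bottom it is −5y − 2(1−y).
Setting these equal: 8y − 5 = −3y − 2, so y = 3/11.
Therefore Colin plays Right with probability 1 − 3/11 = 8/11.

8/11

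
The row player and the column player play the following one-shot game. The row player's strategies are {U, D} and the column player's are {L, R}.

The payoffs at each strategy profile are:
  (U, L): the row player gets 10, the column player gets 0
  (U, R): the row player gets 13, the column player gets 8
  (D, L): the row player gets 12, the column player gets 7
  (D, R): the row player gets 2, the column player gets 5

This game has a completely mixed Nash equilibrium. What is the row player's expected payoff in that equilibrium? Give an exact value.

First find q, the probability the column player plays L, from the row player's indifference between U and D: 10q + 13(1−q) = 12q + 2(1−q), giving q = 11/13.
Since the row player is indifferent in equilibrium, the row player's expected payoff equals the payoff from either row against (11/13, 2/13). Using U: 10(11/13) + 13(2/13) = 136/13.

136/13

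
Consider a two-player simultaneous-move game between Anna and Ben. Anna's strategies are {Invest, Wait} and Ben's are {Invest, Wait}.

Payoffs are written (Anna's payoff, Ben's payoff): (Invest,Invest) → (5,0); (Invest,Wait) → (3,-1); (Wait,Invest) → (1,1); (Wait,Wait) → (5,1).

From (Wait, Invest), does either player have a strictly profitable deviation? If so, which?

Anna at (Wait, Invest) earns 1; deviating to Invest yields 5 — a strict improvement.
Ben earns 1; deviating to Wait yields 1 — not better.
Only Anna has a strictly profitable deviation.

Anna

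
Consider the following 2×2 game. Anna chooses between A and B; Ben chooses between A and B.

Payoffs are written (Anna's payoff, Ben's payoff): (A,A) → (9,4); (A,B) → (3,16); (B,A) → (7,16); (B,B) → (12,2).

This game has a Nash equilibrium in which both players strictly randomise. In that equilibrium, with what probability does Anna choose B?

Let p be the probability that Anna plays A. In a completely mixed equilibrium, Ben must be indifferent between A and B.
Ben's expected payoff from A is 4p + 16(1−p); from B it is 16p + 2(1−p).
Setting these equal: −12p + 16 = 14p + 2, so p = 7/13.
Therefore Anna plays B with probability 1 − 7/13 = 6/13.

6/13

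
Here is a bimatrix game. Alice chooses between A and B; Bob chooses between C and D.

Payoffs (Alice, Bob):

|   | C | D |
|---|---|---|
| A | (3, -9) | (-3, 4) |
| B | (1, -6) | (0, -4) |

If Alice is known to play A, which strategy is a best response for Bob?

D

Against A, Bob earns -9 from C and 4 from D.
So D is the best response.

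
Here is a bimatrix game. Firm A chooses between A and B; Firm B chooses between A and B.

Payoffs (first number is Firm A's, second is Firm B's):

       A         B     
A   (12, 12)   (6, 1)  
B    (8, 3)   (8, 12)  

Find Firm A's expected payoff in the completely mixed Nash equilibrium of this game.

First find q, the probability Firm B plays A, from Firm A's indifference between A and B: 12q + 6(1−q) = 8q + 8(1−q), giving q = 1/3.
Since Firm A is indifferent in equilibrium, Firm A's expected payoff equals the payoff from either row against (1/3, 2/3). Using A: 12(1/3) + 6(2/3) = 8.

8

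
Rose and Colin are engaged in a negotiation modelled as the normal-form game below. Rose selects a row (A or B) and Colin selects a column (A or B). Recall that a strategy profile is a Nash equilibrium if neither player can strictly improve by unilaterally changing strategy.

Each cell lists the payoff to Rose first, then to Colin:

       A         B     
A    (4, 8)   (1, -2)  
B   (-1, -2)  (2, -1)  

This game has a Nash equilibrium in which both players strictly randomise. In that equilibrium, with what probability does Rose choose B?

10/11

Let x be the probability that Rose plays A. In a completely mixed equilibrium, Colin must be indifferent between A and B.
Colin's expected payoff from A is 8x − 2(1−x); from B it is −2x − (1−x).
Setting these equal: 10x − 2 = −x − 1, so x = 1/11.
Therefore Rose plays B with probability 1 − 1/11 = 10/11.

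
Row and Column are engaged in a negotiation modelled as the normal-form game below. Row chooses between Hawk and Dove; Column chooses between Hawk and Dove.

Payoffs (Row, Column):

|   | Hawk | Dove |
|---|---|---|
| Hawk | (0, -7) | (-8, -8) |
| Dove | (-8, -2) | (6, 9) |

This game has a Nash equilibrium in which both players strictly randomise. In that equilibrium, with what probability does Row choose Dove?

1/12

Let p be the probability that Row plays Hawk. In a completely mixed equilibrium, Column must be indifferent between Hawk and Dove.
Column's expected payoff from Hawk is −7p − 2(1−p); from Dove it is −8p + 9(1−p).
Setting these equal: −5p − 2 = −17p + 9, so p = 11/12.
Therefore Row plays Dove with probability 1 − 11/12 = 1/12.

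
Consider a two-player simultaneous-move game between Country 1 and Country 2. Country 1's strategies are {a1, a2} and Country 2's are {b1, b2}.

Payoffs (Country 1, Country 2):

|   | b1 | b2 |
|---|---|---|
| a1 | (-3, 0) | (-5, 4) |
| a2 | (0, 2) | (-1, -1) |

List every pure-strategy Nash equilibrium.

(a1, b1): Country 1 prefers a2 (0 > -3); Country 2 prefers b2 (4 > 0) — not an equilibrium.
(a1, b2): Country 1 prefers a2 (-1 > -5) — not an equilibrium.
(a2, b1): Country 1 gets 0 ≥ -3 from a1, and Country 2 gets 2 ≥ -1 from b2 — Nash equilibrium.
(a2, b2): Country 2 prefers b1 (2 > -1) — not an equilibrium.

(a2, b1)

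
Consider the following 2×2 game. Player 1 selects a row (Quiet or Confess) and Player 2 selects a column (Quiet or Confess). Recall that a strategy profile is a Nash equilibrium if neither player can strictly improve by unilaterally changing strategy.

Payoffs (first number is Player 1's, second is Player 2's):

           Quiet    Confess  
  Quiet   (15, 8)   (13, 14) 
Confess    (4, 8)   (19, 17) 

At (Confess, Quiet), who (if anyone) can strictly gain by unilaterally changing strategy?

Player 1 at (Confess, Quiet) earns 4; deviating to Quiet yields 15 — a strict improvement.
Player 2 earns 8; deviating to Confess yields 17 — a strict improvement.
Both Player 1 and Player 2 have strictly profitable deviations.

Both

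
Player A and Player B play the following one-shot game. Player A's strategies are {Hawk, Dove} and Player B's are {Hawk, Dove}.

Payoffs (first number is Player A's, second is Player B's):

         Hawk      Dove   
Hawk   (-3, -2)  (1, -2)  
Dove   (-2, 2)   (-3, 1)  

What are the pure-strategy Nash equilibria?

(Hawk, Hawk): Player A prefers Dove (-2 > -3) — not an equilibrium.
(Hawk, Dove): Player A gets 1 ≥ -3 from Dove, and Player B gets -2 ≥ -2 from Hawk — Nash equilibrium.
(Dove, Hawk): Player A gets -2 ≥ -3 from Hawk, and Player B gets 2 ≥ 1 from Dove — Nash equilibrium.
(Dove, Dove): Player A prefers Hawk (1 > -3); Player B prefers Hawk (2 > 1) — not an equilibrium.

(Hawk, Dove) and (Dove, Hawk)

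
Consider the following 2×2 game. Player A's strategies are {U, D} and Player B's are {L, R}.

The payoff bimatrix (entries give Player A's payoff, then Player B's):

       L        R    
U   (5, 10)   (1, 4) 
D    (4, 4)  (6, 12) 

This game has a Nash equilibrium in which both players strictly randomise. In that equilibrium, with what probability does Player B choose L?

5/6

Let y be the probability that Player B plays L. In a completely mixed equilibrium, Player A must be indifferent between U and D.
Player A's expected payoff from U is 5y + (1−y); from D it is 4y + 6(1−y).
Setting these equal: 4y + 1 = −2y + 6, so y = 5/6.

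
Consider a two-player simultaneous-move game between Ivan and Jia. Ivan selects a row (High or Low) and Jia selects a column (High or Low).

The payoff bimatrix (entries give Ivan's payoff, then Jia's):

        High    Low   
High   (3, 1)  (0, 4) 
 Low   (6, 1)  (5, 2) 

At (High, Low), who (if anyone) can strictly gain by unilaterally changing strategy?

Ivan

Ivan at (High, Low) earns 0; deviating to Low yields 5 — a strict improvement.
Jia earns 4; deviating to High yields 1 — not better.
Only Ivan has a strictly profitable deviation.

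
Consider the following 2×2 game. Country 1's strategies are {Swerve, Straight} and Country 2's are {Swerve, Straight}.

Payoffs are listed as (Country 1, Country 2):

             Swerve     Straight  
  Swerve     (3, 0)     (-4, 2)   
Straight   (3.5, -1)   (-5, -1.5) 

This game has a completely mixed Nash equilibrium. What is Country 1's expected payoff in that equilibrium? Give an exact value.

First find y, the probability Country 2 plays Swerve, from Country 1's indifference between Swerve and Straight: 3y − 4(1−y) = 3.5y − 5(1−y), giving y = 2/3.
Since Country 1 is indifferent in equilibrium, Country 1's expected payoff equals the payoff from either row against (2/3, 1/3). Using Swerve: 3(2/3) − 4(1/3) = 2/3.

2/3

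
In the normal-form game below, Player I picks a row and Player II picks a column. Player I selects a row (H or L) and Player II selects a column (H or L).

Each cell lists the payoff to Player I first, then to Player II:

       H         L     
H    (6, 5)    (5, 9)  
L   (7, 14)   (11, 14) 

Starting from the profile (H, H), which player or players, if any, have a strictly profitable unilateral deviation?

Player I at (H, H) earns 6; deviating to L yields 7 — a strict improvement.
Player II earns 5; deviating to L yields 9 — a strict improvement.
Both Player I and Player II have strictly profitable deviations.

Both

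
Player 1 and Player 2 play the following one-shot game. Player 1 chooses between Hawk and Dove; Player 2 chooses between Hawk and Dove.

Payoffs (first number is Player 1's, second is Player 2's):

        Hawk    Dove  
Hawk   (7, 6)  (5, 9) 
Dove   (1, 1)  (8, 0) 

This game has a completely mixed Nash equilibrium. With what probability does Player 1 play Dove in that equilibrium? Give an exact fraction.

3/4

Let r be the probability that Player 1 plays Hawk. In a completely mixed equilibrium, Player 2 must be indifferent between Hawk and Dove.
Player 2's expected payoff from Hawk is 6r + (1−r); from Dove it is 9r.
Setting these equal: 5r + 1 = 9r, so r = 1/4.
Therefore Player 1 plays Dove with probability 1 − 1/4 = 3/4.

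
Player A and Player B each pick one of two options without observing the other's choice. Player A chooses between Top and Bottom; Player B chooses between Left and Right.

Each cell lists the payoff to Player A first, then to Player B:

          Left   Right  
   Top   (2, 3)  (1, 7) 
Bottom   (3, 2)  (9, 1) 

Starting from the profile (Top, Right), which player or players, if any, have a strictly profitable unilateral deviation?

Player A at (Top, Right) earns 1; deviating to Bottom yields 9 — a strict improvement.
Player B earns 7; deviating to Left yields 3 — not better.
Only Player A has a strictly profitable deviation.

Player A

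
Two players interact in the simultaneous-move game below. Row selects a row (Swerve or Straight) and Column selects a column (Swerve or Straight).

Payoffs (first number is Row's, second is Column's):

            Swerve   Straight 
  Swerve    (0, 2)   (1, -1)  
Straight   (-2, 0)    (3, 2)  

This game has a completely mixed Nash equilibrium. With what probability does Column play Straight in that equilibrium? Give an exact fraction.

Let c be the probability that Column plays Swerve. In a completely mixed equilibrium, Row must be indifferent between Swerve and Straight.
Row's expected payoff from Swerve is (1−c); from Straight it is −2c + 3(1−c).
Setting these equal: −c + 1 = −5c + 3, so c = 1/2.
Therefore Column plays Straight with probability 1 − 1/2 = 1/2.

1/2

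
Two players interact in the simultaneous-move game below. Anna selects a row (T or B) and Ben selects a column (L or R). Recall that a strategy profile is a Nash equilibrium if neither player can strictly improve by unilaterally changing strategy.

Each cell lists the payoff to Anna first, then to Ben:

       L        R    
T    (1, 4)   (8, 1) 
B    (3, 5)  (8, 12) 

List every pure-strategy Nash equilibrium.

(B, R)

(T, L): Anna prefers B (3 > 1) — not an equilibrium.
(T, R): Ben prefers L (4 > 1) — not an equilibrium.
(B, L): Ben prefers R (12 > 5) — not an equilibrium.
(B, R): Anna gets 8 ≥ 8 from T, and Ben gets 12 ≥ 5 from L — Nash equilibrium.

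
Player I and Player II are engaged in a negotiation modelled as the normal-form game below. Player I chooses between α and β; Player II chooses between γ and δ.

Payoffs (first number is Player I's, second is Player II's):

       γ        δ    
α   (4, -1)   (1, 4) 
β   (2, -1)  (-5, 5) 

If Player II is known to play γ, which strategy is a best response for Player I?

α

Against γ, Player I earns 4 from α and 2 from β.
So α is the best response.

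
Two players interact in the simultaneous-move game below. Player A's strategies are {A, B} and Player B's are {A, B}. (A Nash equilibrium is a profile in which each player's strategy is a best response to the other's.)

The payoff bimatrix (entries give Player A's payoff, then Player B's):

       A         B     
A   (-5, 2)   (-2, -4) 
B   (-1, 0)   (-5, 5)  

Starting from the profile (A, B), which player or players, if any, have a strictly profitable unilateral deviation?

Player B

Player A at (A, B) earns -2; deviating to B yields -5 — not better.
Player B earns -4; deviating to A yields 2 — a strict improvement.
Only Player B has a strictly profitable deviation.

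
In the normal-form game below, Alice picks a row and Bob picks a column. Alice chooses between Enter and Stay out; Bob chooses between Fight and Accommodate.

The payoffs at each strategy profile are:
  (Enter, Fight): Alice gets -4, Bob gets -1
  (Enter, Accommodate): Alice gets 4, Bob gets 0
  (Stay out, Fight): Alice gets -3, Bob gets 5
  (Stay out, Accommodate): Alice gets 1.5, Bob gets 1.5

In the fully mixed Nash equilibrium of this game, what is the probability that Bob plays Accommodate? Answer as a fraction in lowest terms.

2/7

Let y be the probability that Bob plays Fight. In a completely mixed equilibrium, Alice must be indifferent between Enter and Stay out.
Alice's expected payoff from Enter is −4y + 4(1−y); from Stay out it is −3y + 1.5(1−y).
Setting these equal: −8y + 4 = −4.5y + 1.5, so y = 5/7.
Therefore Bob plays Accommodate with probability 1 − 5/7 = 2/7.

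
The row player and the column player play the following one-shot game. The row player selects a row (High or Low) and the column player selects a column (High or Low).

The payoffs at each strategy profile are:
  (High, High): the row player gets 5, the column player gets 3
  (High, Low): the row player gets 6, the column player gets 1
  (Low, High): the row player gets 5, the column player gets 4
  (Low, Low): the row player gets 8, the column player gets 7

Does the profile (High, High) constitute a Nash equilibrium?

Yes

At (High, High), the row player earns 5; switching to Low would give 5, so the row player has no profitable deviation.
The column player earns 3; switching to Low would give 1, so the column player has no profitable deviation.
Neither player can gain by a unilateral deviation, so this profile is a Nash equilibrium.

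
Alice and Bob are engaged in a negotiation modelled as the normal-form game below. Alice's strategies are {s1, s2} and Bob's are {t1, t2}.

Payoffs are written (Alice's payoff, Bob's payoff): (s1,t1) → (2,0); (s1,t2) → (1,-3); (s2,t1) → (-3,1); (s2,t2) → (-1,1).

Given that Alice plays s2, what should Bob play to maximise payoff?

Against s2, Bob earns 1 from t1 and 1 from t2.
So either strategy is a best response.

either — both t1 and t2 are best responses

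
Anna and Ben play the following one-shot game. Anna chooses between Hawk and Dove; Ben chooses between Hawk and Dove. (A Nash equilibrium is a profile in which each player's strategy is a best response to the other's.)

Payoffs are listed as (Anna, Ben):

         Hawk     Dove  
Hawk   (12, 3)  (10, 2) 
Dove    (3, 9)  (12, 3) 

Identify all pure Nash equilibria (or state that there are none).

(Hawk, Hawk): Anna gets 12 ≥ 3 from Dove, and Ben gets 3 ≥ 2 from Dove — Nash equilibrium.
(Hawk, Dove): Anna prefers Dove (12 > 10); Ben prefers Hawk (3 > 2) — not an equilibrium.
(Dove, Hawk): Anna prefers Hawk (12 > 3) — not an equilibrium.
(Dove, Dove): Ben prefers Hawk (9 > 3) — not an equilibrium.

(Hawk, Hawk)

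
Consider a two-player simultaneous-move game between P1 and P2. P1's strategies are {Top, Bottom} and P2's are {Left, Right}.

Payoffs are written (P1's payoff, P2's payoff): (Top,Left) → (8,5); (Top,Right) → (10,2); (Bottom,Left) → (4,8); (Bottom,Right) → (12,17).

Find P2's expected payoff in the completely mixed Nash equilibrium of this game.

23/4

First find x, the probability P1 plays Top, from P2's indifference between Left and Right: 5x + 8(1−x) = 2x + 17(1−x), giving x = 3/4.
Since P2 is indifferent in equilibrium, P2's expected payoff equals the payoff from either column against (3/4, 1/4). Using Left: 5(3/4) + 8(1/4) = 23/4.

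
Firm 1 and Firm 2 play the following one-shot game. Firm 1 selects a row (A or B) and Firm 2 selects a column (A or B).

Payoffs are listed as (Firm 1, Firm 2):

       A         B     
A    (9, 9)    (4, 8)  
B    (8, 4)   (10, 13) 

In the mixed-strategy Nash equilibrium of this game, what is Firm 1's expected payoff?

First find q, the probability Firm 2 plays A, from Firm 1's indifference between A and B: 9q + 4(1−q) = 8q + 10(1−q), giving q = 6/7.
Since Firm 1 is indifferent in equilibrium, Firm 1's expected payoff equals the payoff from either row against (6/7, 1/7). Using A: 9(6/7) + 4(1/7) = 58/7.

58/7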